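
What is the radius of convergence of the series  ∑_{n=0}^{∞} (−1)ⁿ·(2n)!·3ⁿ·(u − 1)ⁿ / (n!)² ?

R = 1/12

Ratio test: |a_{n+1}/a_n| = (2n+1)·(2n+2)/(n+1)² · 3 → 12 as n → ∞.
Thus R = 1/(12) = 1/12.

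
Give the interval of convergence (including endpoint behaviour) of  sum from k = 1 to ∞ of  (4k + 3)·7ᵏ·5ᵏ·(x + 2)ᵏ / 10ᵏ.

(-16/7, -12/7)

The ratio of consecutive coefficients is [(4(k+1) + 3)/(4k + 3)] · 7·5/10 → 7/2.
Hence the series converges for |x + 2| < 1/(7/2) = 2/7, so the radius of convergence is 2/7.
Endpoint x = -12/7: the k-th term does not approach 0; divergence by the term test.
Check x = -16/7: the terms have absolute value of order k, which does not tend to 0, so the series diverges by the divergence test.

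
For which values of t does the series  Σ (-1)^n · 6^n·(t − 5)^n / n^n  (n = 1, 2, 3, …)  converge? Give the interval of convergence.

By the Cauchy root test, |a_n|^(1/n) = 6/n → 0.
The limit is 0 for every t, so R = ∞.

(−∞, ∞)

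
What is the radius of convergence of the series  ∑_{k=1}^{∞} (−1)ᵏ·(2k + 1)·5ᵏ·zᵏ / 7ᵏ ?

Ratio test: |a_{k+1}/a_k| = [(2(k+1) + 1)/(2k + 1)] · 5/7 → 5/7 as k → ∞.
Convergence for |z| · 5/7 < 1, i.e. |z| < 7/5. So R = 7/5.

R = 7/5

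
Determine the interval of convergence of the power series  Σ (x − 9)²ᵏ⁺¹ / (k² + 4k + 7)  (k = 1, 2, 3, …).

By the ratio test, |a_{k+1}/a_k| = (k² + 4k + 7)/((k+1)² + 4(k+1) + 7) → 1.
Since the exponent of (x − 9) increases by 2 each term, convergence requires |x − 9|² < 1, hence R = 1.
Check x = 10: the terms are on the order of 1/k², so the series converges absolutely by comparison with the p-series (p = 2 > 1).
When x = 8, the terms are on the order of 1/k², so the series converges absolutely by comparison with the p-series (p = 2 > 1).

[8, 10]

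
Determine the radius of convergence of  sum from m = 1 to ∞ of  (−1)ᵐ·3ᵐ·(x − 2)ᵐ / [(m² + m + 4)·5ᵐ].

The ratio of consecutive coefficients is [(m² + m + 4)/((m+1)² + (m+1) + 4)] · 3/5 → 3/5.
Hence the series converges for |x − 2| < 1/(3/5) = 5/3, so the radius of convergence is 5/3.

R = 5/3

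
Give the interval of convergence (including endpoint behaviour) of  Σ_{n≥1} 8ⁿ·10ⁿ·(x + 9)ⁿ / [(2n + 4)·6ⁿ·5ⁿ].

Ratio test: |a_{n+1}/a_n| = [(2n + 4)/(2(n+1) + 4)] · 8·10/(6·5) → 8/3 as n → ∞.
Convergence for |x + 9| · 8/3 < 1, i.e. |x + 9| < 3/8. So R = 3/8.
At x = -69/8: comparison with the harmonic series Σ 1/n shows the series diverges.
Endpoint x = -75/8: the terms alternate in sign and decrease monotonically to 0 in absolute value (size ~ c/n), so the alternating series test gives convergence.

[-75/8, -69/8)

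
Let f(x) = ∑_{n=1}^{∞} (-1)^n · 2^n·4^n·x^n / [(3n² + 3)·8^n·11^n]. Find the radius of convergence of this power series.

Apply the ratio test: |a_{n+1}| / |a_n| = [(3n² + 3)/(3(n+1)² + 3)] · 2·4/(8·11), which tends to 1/11 as n → ∞.
Thus R = 1/(1/11) = 11.

R = 11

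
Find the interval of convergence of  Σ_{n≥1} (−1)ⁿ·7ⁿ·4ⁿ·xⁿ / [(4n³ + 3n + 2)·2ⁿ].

The ratio of consecutive coefficients is [(4n³ + 3n + 2)/(4(n+1)³ + 3(n+1) + 2)] · 7·4/2 → 14.
Hence the series converges for |x| < 1/(14) = 1/14, so the radius of convergence is 1/14.
Endpoint x = 1/14: the terms are on the order of 1/n³, so the series converges absolutely by comparison with the p-series (p = 3 > 1).
Endpoint x = -1/14: the terms are on the order of 1/n³, so the series converges absolutely by comparison with the p-series (p = 3 > 1).

[-1/14, 1/14]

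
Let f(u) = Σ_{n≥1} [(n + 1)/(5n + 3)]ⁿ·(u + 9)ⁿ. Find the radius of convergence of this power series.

R = 5

Root test: |a_n|^(1/n) = (n + 1)/(5n + 3) → 1/5.
Hence the series converges for |u + 9| < 1/(1/5) = 5, so the radius of convergence is 5.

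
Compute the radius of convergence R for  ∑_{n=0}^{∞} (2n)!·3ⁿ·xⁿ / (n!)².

The ratio of consecutive coefficients is (2n+1)·(2n+2)/(n+1)² · 3 → 12.
Hence the series converges for |x| < 1/(12) = 1/12, so the radius of convergence is 1/12.

R = 1/12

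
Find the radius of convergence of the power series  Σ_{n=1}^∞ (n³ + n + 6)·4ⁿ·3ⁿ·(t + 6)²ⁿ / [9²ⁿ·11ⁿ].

The ratio of consecutive coefficients is [((n+1)³ + (n+1) + 6)/(n³ + n + 6)] · 4·3/(81·11) → 4/297.
Since the exponent of (t + 6) increases by 2 each term, convergence requires |t + 6|² < 297/4, hence R = 3√33/2.

R = 3√33/2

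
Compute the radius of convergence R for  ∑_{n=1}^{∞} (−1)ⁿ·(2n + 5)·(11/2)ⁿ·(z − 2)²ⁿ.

R = √22/11

By the ratio test, |a_{n+1}/a_n| = [(2(n+1) + 5)/(2n + 5)] · 11/2 → 11/2.
Since the exponent of (z − 2) increases by 2 each term, convergence requires |z − 2|² < 2/11, hence R = √22/11.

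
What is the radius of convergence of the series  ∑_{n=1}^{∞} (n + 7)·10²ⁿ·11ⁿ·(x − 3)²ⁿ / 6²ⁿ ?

R = 3√11/55

The ratio of consecutive coefficients is [((n+1) + 7)/(n + 7)] · 100·11/36 → 275/9.
Successive powers of (x − 3) differ by 2, so the series converges when |x − 3|² · 275/9 < 1, i.e. |x − 3| < √(9/275). So R = 3√11/55.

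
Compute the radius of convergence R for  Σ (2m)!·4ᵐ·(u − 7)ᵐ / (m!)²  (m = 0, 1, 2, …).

R = 1/16

Ratio test: |a_{m+1}/a_m| = (2m+1)·(2m+2)/(m+1)² · 4 → 16 as m → ∞.
Hence the series converges for |u − 7| < 1/(16) = 1/16, so the radius of convergence is 1/16.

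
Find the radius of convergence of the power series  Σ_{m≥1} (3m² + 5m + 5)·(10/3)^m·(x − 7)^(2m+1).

R = √30/10

The ratio of consecutive coefficients is [(3(m+1)² + 5(m+1) + 5)/(3m² + 5m + 5)] · 10/3 → 10/3.
Successive powers of (x − 7) differ by 2, so the series converges when |x − 7|² · 10/3 < 1, i.e. |x − 7| < √(3/10). So R = √30/10.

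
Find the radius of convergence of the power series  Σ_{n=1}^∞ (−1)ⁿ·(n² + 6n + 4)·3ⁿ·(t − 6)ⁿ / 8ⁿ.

R = 8/3

By the ratio test, |a_{n+1}/a_n| = [((n+1)² + 6(n+1) + 4)/(n² + 6n + 4)] · 3/8 → 3/8.
Convergence for |t − 6| · 3/8 < 1, i.e. |t − 6| < 8/3. So R = 8/3.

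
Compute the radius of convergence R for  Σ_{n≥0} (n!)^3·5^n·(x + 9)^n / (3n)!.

R = 27/5

Ratio test: |a_{n+1}/a_n| = (n+1)³/[(3n+1)·(3n+2)·(3n+3)] · 5 → 5/27 as n → ∞.
The series converges when 5/27 · |x + 9| < 1, giving R = 27/5.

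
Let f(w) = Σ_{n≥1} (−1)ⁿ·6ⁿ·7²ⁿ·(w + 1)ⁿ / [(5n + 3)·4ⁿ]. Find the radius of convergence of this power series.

Apply the ratio test: |a_{n+1}| / |a_n| = [(5n + 3)/(5(n+1) + 3)] · 6·49/4, which tends to 147/2 as n → ∞.
The series converges when 147/2 · |w + 1| < 1, giving R = 2/147.

R = 2/147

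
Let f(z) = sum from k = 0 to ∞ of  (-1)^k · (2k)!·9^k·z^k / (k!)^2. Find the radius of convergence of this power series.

By the ratio test, |a_{k+1}/a_k| = (2k+1)·(2k+2)/(k+1)² · 9 → 36.
Hence the series converges for |z| < 1/(36) = 1/36, so the radius of convergence is 1/36.

R = 1/36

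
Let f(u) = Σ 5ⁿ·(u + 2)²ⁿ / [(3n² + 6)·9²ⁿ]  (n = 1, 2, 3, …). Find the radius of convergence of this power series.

R = 9√5/5

Apply the ratio test: |a_{n+1}| / |a_n| = [(3n² + 6)/(3(n+1)² + 6)] · 5/81, which tends to 5/81 as n → ∞.
Writing y = (u + 2)², the series in y has radius 81/5, so |u + 2| < √(81/5) and R = 9√5/5.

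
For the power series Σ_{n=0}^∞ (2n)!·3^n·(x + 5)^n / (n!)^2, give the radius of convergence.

The ratio of consecutive coefficients is (2n+1)·(2n+2)/(n+1)² · 3 → 12.
Thus R = 1/(12) = 1/12.

R = 1/12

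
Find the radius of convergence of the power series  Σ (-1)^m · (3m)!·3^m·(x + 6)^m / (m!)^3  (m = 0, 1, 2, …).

R = 1/81

Ratio test: |a_{m+1}/a_m| = (3m+1)·(3m+2)·(3m+3)/(m+1)³ · 3 → 81 as m → ∞.
The series converges when 81 · |x + 6| < 1, giving R = 1/81.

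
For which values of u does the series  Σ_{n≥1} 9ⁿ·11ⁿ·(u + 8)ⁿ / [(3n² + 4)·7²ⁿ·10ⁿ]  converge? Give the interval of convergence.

Apply the ratio test: |a_{n+1}| / |a_n| = [(3n² + 4)/(3(n+1)² + 4)] · 9·11/(49·10), which tends to 99/490 as n → ∞.
The series converges when 99/490 · |u + 8| < 1, giving R = 490/99.
At u = -302/99: absolute convergence follows by limit comparison with Σ 1/n².
Check u = -1282/99: the series is dominated by a constant times Σ 1/n², which converges (p = 2 > 1).

[-1282/99, -302/99]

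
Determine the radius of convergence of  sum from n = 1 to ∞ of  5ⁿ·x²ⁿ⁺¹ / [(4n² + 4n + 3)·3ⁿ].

The ratio of consecutive coefficients is [(4n² + 4n + 3)/(4(n+1)² + 4(n+1) + 3)] · 5/3 → 5/3.
Since the exponent of x increases by 2 each term, convergence requires |x|² < 3/5, hence R = √15/5.

R = √15/5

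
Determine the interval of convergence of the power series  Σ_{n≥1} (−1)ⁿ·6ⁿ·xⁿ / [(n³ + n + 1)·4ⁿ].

[-2/3, 2/3]

By the ratio test, |a_{n+1}/a_n| = [(n³ + n + 1)/((n+1)³ + (n+1) + 1)] · 6/4 → 3/2.
The series converges when 3/2 · |x| < 1, giving R = 2/3.
Check x = 2/3: the series is dominated by a constant times Σ 1/n³, which converges (p = 3 > 1).
Check x = -2/3: the series is dominated by a constant times Σ 1/n³, which converges (p = 3 > 1).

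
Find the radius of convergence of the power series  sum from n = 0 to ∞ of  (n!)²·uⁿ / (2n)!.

Apply the ratio test: |a_{n+1}| / |a_n| = (n+1)²/[(2n+1)·(2n+2)], which tends to 1/4 as n → ∞.
Convergence for |u| · 1/4 < 1, i.e. |u| < 4. So R = 4.

R = 4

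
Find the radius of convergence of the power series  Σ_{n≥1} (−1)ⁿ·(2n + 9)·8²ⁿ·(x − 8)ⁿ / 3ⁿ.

By the ratio test, |a_{n+1}/a_n| = [(2(n+1) + 9)/(2n + 9)] · 64/3 → 64/3.
The series converges when 64/3 · |x − 8| < 1, giving R = 3/64.

R = 3/64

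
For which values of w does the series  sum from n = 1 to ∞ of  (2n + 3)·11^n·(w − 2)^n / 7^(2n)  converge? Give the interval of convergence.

(-27/11, 71/11)

Ratio test: |a_{n+1}/a_n| = [(2(n+1) + 3)/(2n + 3)] · 11/49 → 11/49 as n → ∞.
Hence the series converges for |w − 2| < 1/(11/49) = 49/11, so the radius of convergence is 49/11.
Check w = 71/11: the terms have absolute value of order n, which does not tend to 0, so the series diverges by the divergence test.
Endpoint w = -27/11: the n-th term does not approach 0; divergence by the term test.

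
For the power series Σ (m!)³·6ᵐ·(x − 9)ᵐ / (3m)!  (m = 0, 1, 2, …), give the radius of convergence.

R = 9/2

The ratio of consecutive coefficients is (m+1)³/[(3m+1)·(3m+2)·(3m+3)] · 6 → 2/9.
The series converges when 2/9 · |x − 9| < 1, giving R = 9/2.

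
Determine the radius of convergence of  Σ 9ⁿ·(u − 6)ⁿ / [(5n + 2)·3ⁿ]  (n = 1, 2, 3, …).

Apply the ratio test: |a_{n+1}| / |a_n| = [(5n + 2)/(5(n+1) + 2)] · 9/3, which tends to 3 as n → ∞.
The series converges when 3 · |u − 6| < 1, giving R = 1/3.

R = 1/3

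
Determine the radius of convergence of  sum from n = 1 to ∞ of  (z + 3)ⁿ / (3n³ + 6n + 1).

By the ratio test, |a_{n+1}/a_n| = (3n³ + 6n + 1)/(3(n+1)³ + 6(n+1) + 1) → 1.
Hence R = 1.

R = 1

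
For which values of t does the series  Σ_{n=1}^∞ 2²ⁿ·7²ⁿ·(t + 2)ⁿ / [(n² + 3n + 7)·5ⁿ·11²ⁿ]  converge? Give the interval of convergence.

Ratio test: |a_{n+1}/a_n| = [(n² + 3n + 7)/((n+1)² + 3(n+1) + 7)] · 4·49/(5·121) → 196/605 as n → ∞.
Hence the series converges for |t + 2| < 1/(196/605) = 605/196, so the radius of convergence is 605/196.
Endpoint t = 213/196: absolute convergence follows by limit comparison with Σ 1/n².
When t = -997/196, absolute convergence follows by limit comparison with Σ 1/n².

[-997/196, 213/196]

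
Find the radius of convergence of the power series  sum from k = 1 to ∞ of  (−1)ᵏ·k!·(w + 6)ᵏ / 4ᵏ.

Ratio test: |a_{k+1}/a_k| = (k+1) · 1/4 → ∞ as k → ∞.
The terms grow without bound for any (w + 6) ≠ 0, so R = 0 (convergence only at w = -6).

R = 0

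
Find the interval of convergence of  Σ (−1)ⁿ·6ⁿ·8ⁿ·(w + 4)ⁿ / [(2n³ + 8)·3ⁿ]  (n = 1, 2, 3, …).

Ratio test: |a_{n+1}/a_n| = [(2n³ + 8)/(2(n+1)³ + 8)] · 6·8/3 → 16 as n → ∞.
Thus R = 1/(16) = 1/16.
Endpoint w = -63/16: absolute convergence follows by limit comparison with Σ 1/n³.
Endpoint w = -65/16: absolute convergence follows by limit comparison with Σ 1/n³.

[-65/16, -63/16]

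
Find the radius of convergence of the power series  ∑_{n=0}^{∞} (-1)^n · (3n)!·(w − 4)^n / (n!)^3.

R = 1/27

The ratio of consecutive coefficients is (3n+1)·(3n+2)·(3n+3)/(n+1)³ → 27.
Convergence for |w − 4| · 27 < 1, i.e. |w − 4| < 1/27. So R = 1/27.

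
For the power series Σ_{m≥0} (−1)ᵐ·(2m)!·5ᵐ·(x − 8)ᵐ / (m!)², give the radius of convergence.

R = 1/20

The ratio of consecutive coefficients is (2m+1)·(2m+2)/(m+1)² · 5 → 20.
The series converges when 20 · |x − 8| < 1, giving R = 1/20.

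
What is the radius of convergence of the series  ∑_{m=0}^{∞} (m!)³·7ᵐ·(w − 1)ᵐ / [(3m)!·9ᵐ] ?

R = 243/7

By the ratio test, |a_{m+1}/a_m| = (m+1)³/[(3m+1)·(3m+2)·(3m+3)] · 7/9 → 7/243.
Thus R = 1/(7/243) = 243/7.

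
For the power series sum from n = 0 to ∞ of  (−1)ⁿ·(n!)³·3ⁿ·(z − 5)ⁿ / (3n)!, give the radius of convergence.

The ratio of consecutive coefficients is (n+1)³/[(3n+1)·(3n+2)·(3n+3)] · 3 → 1/9.
Convergence for |z − 5| · 1/9 < 1, i.e. |z − 5| < 9. So R = 9.

R = 9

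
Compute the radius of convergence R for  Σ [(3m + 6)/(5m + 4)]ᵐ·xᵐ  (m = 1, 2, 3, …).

Root test: |a_m|^(1/m) = (3m + 6)/(5m + 4) → 3/5.
Convergence for |x| · 3/5 < 1, i.e. |x| < 5/3. So R = 5/3.

R = 5/3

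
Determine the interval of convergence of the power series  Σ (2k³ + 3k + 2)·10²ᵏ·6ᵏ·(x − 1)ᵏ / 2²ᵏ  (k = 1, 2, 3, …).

(149/150, 151/150)

Apply the ratio test: |a_{k+1}| / |a_k| = [(2(k+1)³ + 3(k+1) + 2)/(2k³ + 3k + 2)] · 100·6/4, which tends to 150 as k → ∞.
Convergence for |x − 1| · 150 < 1, i.e. |x − 1| < 1/150. So R = 1/150.
Check x = 151/150: the terms do not tend to 0, so the series diverges.
Check x = 149/150: the k-th term does not approach 0; divergence by the term test.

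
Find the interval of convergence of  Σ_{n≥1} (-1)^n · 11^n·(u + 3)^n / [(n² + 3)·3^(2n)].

Ratio test: |a_{n+1}/a_n| = [(n² + 3)/((n+1)² + 3)] · 11/9 → 11/9 as n → ∞.
Thus R = 1/(11/9) = 9/11.
When u = -24/11, the terms are on the order of 1/n², so the series converges absolutely by comparison with the p-series (p = 2 > 1).
Endpoint u = -42/11: the series is dominated by a constant times Σ 1/n², which converges (p = 2 > 1).

[-42/11, -24/11]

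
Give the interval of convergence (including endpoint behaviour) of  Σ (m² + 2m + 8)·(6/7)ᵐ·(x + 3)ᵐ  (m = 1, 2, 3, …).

The ratio of consecutive coefficients is [((m+1)² + 2(m+1) + 8)/(m² + 2m + 8)] · 6/7 → 6/7.
Hence the series converges for |x + 3| < 1/(6/7) = 7/6, so the radius of convergence is 7/6.
Check x = -11/6: the terms have absolute value of order m², which does not tend to 0, so the series diverges by the divergence test.
At x = -25/6: the terms do not tend to 0, so the series diverges.

(-25/6, -11/6)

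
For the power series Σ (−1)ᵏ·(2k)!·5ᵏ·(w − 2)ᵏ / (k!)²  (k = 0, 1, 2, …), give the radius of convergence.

R = 1/20

Apply the ratio test: |a_{k+1}| / |a_k| = (2k+1)·(2k+2)/(k+1)² · 5, which tends to 20 as k → ∞.
The series converges when 20 · |w − 2| < 1, giving R = 1/20.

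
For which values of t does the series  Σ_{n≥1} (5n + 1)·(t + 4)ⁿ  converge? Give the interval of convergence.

The ratio of consecutive coefficients is (5(n+1) + 1)/(5n + 1) → 1.
Hence R = 1.
At t = -3: the terms do not tend to 0, so the series diverges.
Endpoint t = -5: the terms do not tend to 0, so the series diverges.

(-5, -3)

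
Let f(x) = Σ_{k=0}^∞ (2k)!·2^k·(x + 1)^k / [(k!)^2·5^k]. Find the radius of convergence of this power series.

R = 5/8

By the ratio test, |a_{k+1}/a_k| = (2k+1)·(2k+2)/(k+1)² · 2/5 → 8/5.
Thus R = 1/(8/5) = 5/8.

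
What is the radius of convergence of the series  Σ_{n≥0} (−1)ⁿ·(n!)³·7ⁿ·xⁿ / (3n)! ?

Apply the ratio test: |a_{n+1}| / |a_n| = (n+1)³/[(3n+1)·(3n+2)·(3n+3)] · 7, which tends to 7/27 as n → ∞.
Thus R = 1/(7/27) = 27/7.

R = 27/7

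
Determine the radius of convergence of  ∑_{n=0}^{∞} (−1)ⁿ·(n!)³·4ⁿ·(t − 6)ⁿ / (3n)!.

R = 27/4

The ratio of consecutive coefficients is (n+1)³/[(3n+1)·(3n+2)·(3n+3)] · 4 → 4/27.
Thus R = 1/(4/27) = 27/4.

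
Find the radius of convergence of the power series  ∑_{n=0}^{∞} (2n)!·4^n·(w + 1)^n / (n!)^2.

Ratio test: |a_{n+1}/a_n| = (2n+1)·(2n+2)/(n+1)² · 4 → 16 as n → ∞.
Thus R = 1/(16) = 1/16.

R = 1/16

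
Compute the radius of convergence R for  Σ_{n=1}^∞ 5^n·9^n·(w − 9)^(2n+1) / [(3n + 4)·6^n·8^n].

By the ratio test, |a_{n+1}/a_n| = [(3n + 4)/(3(n+1) + 4)] · 5·9/(6·8) → 15/16.
Successive powers of (w − 9) differ by 2, so the series converges when |w − 9|² · 15/16 < 1, i.e. |w − 9| < √(16/15). So R = 4√15/15.

R = 4√15/15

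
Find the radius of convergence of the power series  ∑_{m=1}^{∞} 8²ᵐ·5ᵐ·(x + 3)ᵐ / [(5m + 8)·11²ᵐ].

By the ratio test, |a_{m+1}/a_m| = [(5m + 8)/(5(m+1) + 8)] · 64·5/121 → 320/121.
Convergence for |x + 3| · 320/121 < 1, i.e. |x + 3| < 121/320. So R = 121/320.

R = 121/320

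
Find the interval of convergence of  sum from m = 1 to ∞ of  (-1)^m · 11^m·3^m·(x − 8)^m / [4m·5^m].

Ratio test: |a_{m+1}/a_m| = [4m/4(m+1)] · 11·3/5 → 33/5 as m → ∞.
Convergence for |x − 8| · 33/5 < 1, i.e. |x − 8| < 5/33. So R = 5/33.
At x = 269/33: convergence follows from the alternating series test (terms decrease monotonically to 0).
When x = 259/33, the terms are asymptotic to a nonzero constant times 1/m, so the series diverges by limit comparison with Σ 1/m.

(259/33, 269/33]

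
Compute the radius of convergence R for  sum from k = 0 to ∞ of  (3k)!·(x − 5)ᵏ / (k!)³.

By the ratio test, |a_{k+1}/a_k| = (3k+1)·(3k+2)·(3k+3)/(k+1)³ → 27.
Thus R = 1/(27) = 1/27.

R = 1/27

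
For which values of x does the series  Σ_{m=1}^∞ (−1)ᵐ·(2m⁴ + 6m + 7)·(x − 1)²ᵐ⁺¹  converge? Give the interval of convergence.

Apply the ratio test: |a_{m+1}| / |a_m| = (2(m+1)⁴ + 6(m+1) + 7)/(2m⁴ + 6m + 7), which tends to 1 as m → ∞.
Writing y = (x − 1)², the series in y has radius 1, so |x − 1| < √(1) = 1 and R = 1.
At x = 2: the m-th term does not approach 0; divergence by the term test.
Check x = 0: the terms have absolute value of order m⁴, which does not tend to 0, so the series diverges by the divergence test.

(0, 2)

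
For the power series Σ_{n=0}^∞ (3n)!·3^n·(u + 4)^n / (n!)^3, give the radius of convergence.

By the ratio test, |a_{n+1}/a_n| = (3n+1)·(3n+2)·(3n+3)/(n+1)³ · 3 → 81.
The series converges when 81 · |u + 4| < 1, giving R = 1/81.

R = 1/81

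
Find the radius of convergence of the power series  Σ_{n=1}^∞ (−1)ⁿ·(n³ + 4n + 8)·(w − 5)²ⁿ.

By the ratio test, |a_{n+1}/a_n| = ((n+1)³ + 4(n+1) + 8)/(n³ + 4n + 8) → 1.
Since the exponent of (w − 5) increases by 2 each term, convergence requires |w − 5|² < 1, hence R = 1.

R = 1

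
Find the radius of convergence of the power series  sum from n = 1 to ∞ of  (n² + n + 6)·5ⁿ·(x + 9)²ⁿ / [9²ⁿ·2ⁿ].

R = 9√10/5

Apply the ratio test: |a_{n+1}| / |a_n| = [((n+1)² + (n+1) + 6)/(n² + n + 6)] · 5/(81·2), which tends to 5/162 as n → ∞.
Writing y = (x + 9)², the series in y has radius 162/5, so |x + 9| < √(162/5) and R = 9√10/5.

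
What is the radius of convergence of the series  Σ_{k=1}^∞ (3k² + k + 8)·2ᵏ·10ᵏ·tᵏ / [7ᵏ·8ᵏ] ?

By the ratio test, |a_{k+1}/a_k| = [(3(k+1)² + (k+1) + 8)/(3k² + k + 8)] · 2·10/(7·8) → 5/14.
The series converges when 5/14 · |t| < 1, giving R = 14/5.

R = 14/5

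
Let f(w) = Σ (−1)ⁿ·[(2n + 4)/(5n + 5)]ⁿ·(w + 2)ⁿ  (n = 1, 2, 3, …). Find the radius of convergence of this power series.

R = 5/2

Root test: |a_n|^(1/n) = (2n + 4)/(5n + 5) → 2/5.
The series converges when 2/5 · |w + 2| < 1, giving R = 5/2.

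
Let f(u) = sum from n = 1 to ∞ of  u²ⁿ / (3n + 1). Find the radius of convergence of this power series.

R = 1

Apply the ratio test: |a_{n+1}| / |a_n| = (3n + 1)/(3(n+1) + 1), which tends to 1 as n → ∞.
Since the exponent of u increases by 2 each term, convergence requires |u|² < 1, hence R = 1.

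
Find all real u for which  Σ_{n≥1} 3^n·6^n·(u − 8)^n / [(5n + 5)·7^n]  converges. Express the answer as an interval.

[137/18, 151/18)

By the ratio test, |a_{n+1}/a_n| = [(5n + 5)/(5(n+1) + 5)] · 3·6/7 → 18/7.
Hence the series converges for |u − 8| < 1/(18/7) = 7/18, so the radius of convergence is 7/18.
Check u = 151/18: the terms are asymptotic to a nonzero constant times 1/n, so the series diverges by limit comparison with Σ 1/n.
Check u = 137/18: an alternating series whose terms decrease to 0 in absolute value, so it converges by the Leibniz criterion.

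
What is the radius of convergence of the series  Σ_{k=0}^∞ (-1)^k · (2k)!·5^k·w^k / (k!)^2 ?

By the ratio test, |a_{k+1}/a_k| = (2k+1)·(2k+2)/(k+1)² · 5 → 20.
Hence the series converges for |w| < 1/(20) = 1/20, so the radius of convergence is 1/20.

R = 1/20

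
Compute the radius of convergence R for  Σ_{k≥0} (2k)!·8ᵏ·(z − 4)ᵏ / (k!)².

R = 1/32

By the ratio test, |a_{k+1}/a_k| = (2k+1)·(2k+2)/(k+1)² · 8 → 32.
The series converges when 32 · |z − 4| < 1, giving R = 1/32.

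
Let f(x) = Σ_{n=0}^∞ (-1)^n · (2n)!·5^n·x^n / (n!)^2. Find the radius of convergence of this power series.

R = 1/20

Ratio test: |a_{n+1}/a_n| = (2n+1)·(2n+2)/(n+1)² · 5 → 20 as n → ∞.
The series converges when 20 · |x| < 1, giving R = 1/20.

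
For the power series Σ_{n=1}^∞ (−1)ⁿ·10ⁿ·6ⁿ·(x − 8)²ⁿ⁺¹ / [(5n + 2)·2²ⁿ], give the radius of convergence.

Ratio test: |a_{n+1}/a_n| = [(5n + 2)/(5(n+1) + 2)] · 10·6/4 → 15 as n → ∞.
Writing y = (x − 8)², the series in y has radius 1/15, so |x − 8| < √(1/15) and R = √15/15.

R = √15/15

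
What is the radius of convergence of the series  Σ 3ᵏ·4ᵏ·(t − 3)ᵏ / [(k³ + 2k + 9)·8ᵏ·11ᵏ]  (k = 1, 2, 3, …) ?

The ratio of consecutive coefficients is [(k³ + 2k + 9)/((k+1)³ + 2(k+1) + 9)] · 3·4/(8·11) → 3/22.
Hence the series converges for |t − 3| < 1/(3/22) = 22/3, so the radius of convergence is 22/3.

R = 22/3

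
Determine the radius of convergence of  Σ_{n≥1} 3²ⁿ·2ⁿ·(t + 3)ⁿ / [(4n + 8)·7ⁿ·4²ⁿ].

By the ratio test, |a_{n+1}/a_n| = [(4n + 8)/(4(n+1) + 8)] · 9·2/(7·16) → 9/56.
The series converges when 9/56 · |t + 3| < 1, giving R = 56/9.

R = 56/9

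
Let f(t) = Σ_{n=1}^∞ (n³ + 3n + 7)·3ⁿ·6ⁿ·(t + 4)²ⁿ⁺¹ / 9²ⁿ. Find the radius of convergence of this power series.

Ratio test: |a_{n+1}/a_n| = [((n+1)³ + 3(n+1) + 7)/(n³ + 3n + 7)] · 3·6/81 → 2/9 as n → ∞.
Writing y = (t + 4)², the series in y has radius 9/2, so |t + 4| < √(9/2) and R = 3√2/2.

R = 3√2/2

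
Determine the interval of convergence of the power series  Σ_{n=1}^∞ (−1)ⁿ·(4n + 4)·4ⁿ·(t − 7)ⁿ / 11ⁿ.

(17/4, 39/4)

Ratio test: |a_{n+1}/a_n| = [(4(n+1) + 4)/(4n + 4)] · 4/11 → 4/11 as n → ∞.
Hence the series converges for |t − 7| < 1/(4/11) = 11/4, so the radius of convergence is 11/4.
Endpoint t = 39/4: the terms have absolute value of order n, which does not tend to 0, so the series diverges by the divergence test.
Check t = 17/4: the terms have absolute value of order n, which does not tend to 0, so the series diverges by the divergence test.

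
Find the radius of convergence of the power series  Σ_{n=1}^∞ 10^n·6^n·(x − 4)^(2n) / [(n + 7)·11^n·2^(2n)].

Apply the ratio test: |a_{n+1}| / |a_n| = [(n + 7)/((n+1) + 7)] · 10·6/(11·4), which tends to 15/11 as n → ∞.
Since the exponent of (x − 4) increases by 2 each term, convergence requires |x − 4|² < 11/15, hence R = √165/15.

R = √165/15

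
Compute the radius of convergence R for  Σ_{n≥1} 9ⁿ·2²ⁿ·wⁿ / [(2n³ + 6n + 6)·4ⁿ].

Ratio test: |a_{n+1}/a_n| = [(2n³ + 6n + 6)/(2(n+1)³ + 6(n+1) + 6)] · 9·4/4 → 9 as n → ∞.
The series converges when 9 · |w| < 1, giving R = 1/9.

R = 1/9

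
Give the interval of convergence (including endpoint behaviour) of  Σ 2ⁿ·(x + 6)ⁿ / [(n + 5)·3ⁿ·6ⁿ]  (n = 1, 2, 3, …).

[-15, 3)

By the ratio test, |a_{n+1}/a_n| = [(n + 5)/((n+1) + 5)] · 2/(3·6) → 1/9.
Thus R = 1/(1/9) = 9.
Check x = 3: the terms are asymptotic to a nonzero constant times 1/n, so the series diverges by limit comparison with Σ 1/n.
Endpoint x = -15: convergence follows from the alternating series test (terms decrease monotonically to 0).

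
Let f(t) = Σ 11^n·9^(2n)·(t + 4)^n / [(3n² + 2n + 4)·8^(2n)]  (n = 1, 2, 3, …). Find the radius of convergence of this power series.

By the ratio test, |a_{n+1}/a_n| = [(3n² + 2n + 4)/(3(n+1)² + 2(n+1) + 4)] · 11·81/64 → 891/64.
Hence the series converges for |t + 4| < 1/(891/64) = 64/891, so the radius of convergence is 64/891.

R = 64/891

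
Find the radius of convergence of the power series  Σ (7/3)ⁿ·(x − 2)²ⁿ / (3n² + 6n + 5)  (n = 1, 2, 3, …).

R = √21/7

The ratio of consecutive coefficients is [(3n² + 6n + 5)/(3(n+1)² + 6(n+1) + 5)] · 7/3 → 7/3.
Successive powers of (x − 2) differ by 2, so the series converges when |x − 2|² · 7/3 < 1, i.e. |x − 2| < √(3/7). So R = √21/7.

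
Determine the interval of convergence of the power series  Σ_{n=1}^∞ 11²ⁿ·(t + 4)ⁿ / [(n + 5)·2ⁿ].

The ratio of consecutive coefficients is [(n + 5)/((n+1) + 5)] · 121/2 → 121/2.
Convergence for |t + 4| · 121/2 < 1, i.e. |t + 4| < 2/121. So R = 2/121.
Check t = -482/121: the terms behave like c/n; limit comparison with the harmonic series gives divergence.
Endpoint t = -486/121: the terms alternate in sign and decrease monotonically to 0 in absolute value (size ~ c/n), so the alternating series test gives convergence.

[-486/121, -482/121)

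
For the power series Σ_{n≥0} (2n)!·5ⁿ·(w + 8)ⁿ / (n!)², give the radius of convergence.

R = 1/20

Ratio test: |a_{n+1}/a_n| = (2n+1)·(2n+2)/(n+1)² · 5 → 20 as n → ∞.
Hence the series converges for |w + 8| < 1/(20) = 1/20, so the radius of convergence is 1/20.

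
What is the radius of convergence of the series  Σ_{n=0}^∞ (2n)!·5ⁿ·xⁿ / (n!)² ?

R = 1/20

The ratio of consecutive coefficients is (2n+1)·(2n+2)/(n+1)² · 5 → 20.
Hence the series converges for |x| < 1/(20) = 1/20, so the radius of convergence is 1/20.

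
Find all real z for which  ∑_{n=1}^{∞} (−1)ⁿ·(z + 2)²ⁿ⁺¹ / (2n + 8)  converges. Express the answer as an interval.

[-3, -1]

Ratio test: |a_{n+1}/a_n| = (2n + 8)/(2(n+1) + 8) → 1 as n → ∞.
Writing y = (z + 2)², the series in y has radius 1, so |z + 2| < √(1) = 1 and R = 1.
At z = -1: convergence follows from the alternating series test (terms decrease monotonically to 0).
When z = -3, an alternating series whose terms decrease to 0 in absolute value, so it converges by the Leibniz criterion.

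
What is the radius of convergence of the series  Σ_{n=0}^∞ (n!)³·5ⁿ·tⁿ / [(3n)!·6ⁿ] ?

R = 162/5

Apply the ratio test: |a_{n+1}| / |a_n| = (n+1)³/[(3n+1)·(3n+2)·(3n+3)] · 5/6, which tends to 5/162 as n → ∞.
The series converges when 5/162 · |t| < 1, giving R = 162/5.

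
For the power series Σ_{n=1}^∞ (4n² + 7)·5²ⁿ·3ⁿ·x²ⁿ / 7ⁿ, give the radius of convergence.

By the ratio test, |a_{n+1}/a_n| = [(4(n+1)² + 7)/(4n² + 7)] · 25·3/7 → 75/7.
Writing y = x², the series in y has radius 7/75, so |x| < √(7/75) and R = √21/15.

R = √21/15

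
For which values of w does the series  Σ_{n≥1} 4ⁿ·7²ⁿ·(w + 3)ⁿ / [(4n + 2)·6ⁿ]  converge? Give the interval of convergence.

By the ratio test, |a_{n+1}/a_n| = [(4n + 2)/(4(n+1) + 2)] · 4·49/6 → 98/3.
Convergence for |w + 3| · 98/3 < 1, i.e. |w + 3| < 3/98. So R = 3/98.
Endpoint w = -291/98: comparison with the harmonic series Σ 1/n shows the series diverges.
When w = -297/98, convergence follows from the alternating series test (terms decrease monotonically to 0).

[-297/98, -291/98)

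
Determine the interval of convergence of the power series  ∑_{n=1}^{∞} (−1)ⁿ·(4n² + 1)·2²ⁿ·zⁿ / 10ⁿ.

Apply the ratio test: |a_{n+1}| / |a_n| = [(4(n+1)² + 1)/(4n² + 1)] · 4/10, which tends to 2/5 as n → ∞.
Thus R = 1/(2/5) = 5/2.
Check z = 5/2: the terms have absolute value of order n², which does not tend to 0, so the series diverges by the divergence test.
When z = -5/2, the terms do not tend to 0, so the series diverges.

(-5/2, 5/2)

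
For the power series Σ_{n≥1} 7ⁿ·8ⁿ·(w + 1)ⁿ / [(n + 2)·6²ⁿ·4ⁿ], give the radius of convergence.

By the ratio test, |a_{n+1}/a_n| = [(n + 2)/((n+1) + 2)] · 7·8/(36·4) → 7/18.
Hence the series converges for |w + 1| < 1/(7/18) = 18/7, so the radius of convergence is 18/7.

R = 18/7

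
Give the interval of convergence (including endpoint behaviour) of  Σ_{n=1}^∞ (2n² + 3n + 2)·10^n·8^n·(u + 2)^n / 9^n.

(-169/80, -151/80)

By the ratio test, |a_{n+1}/a_n| = [(2(n+1)² + 3(n+1) + 2)/(2n² + 3n + 2)] · 10·8/9 → 80/9.
Hence the series converges for |u + 2| < 1/(80/9) = 9/80, so the radius of convergence is 9/80.
When u = -151/80, the terms have absolute value of order n², which does not tend to 0, so the series diverges by the divergence test.
When u = -169/80, the n-th term does not approach 0; divergence by the term test.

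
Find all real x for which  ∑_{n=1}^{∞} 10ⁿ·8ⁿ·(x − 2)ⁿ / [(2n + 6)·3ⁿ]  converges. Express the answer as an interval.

[157/80, 163/80)

Apply the ratio test: |a_{n+1}| / |a_n| = [(2n + 6)/(2(n+1) + 6)] · 10·8/3, which tends to 80/3 as n → ∞.
Thus R = 1/(80/3) = 3/80.
Check x = 163/80: the terms behave like c/n; limit comparison with the harmonic series gives divergence.
When x = 157/80, the terms alternate in sign and decrease monotonically to 0 in absolute value (size ~ c/n), so the alternating series test gives convergence.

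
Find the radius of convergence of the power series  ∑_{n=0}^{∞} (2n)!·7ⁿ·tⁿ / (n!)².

The ratio of consecutive coefficients is (2n+1)·(2n+2)/(n+1)² · 7 → 28.
The series converges when 28 · |t| < 1, giving R = 1/28.

R = 1/28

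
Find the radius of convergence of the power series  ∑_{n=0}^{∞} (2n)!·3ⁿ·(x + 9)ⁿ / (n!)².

Ratio test: |a_{n+1}/a_n| = (2n+1)·(2n+2)/(n+1)² · 3 → 12 as n → ∞.
Thus R = 1/(12) = 1/12.

R = 1/12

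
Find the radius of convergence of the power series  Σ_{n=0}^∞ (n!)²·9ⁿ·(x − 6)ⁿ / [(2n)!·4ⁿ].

R = 16/9

Apply the ratio test: |a_{n+1}| / |a_n| = (n+1)²/[(2n+1)·(2n+2)] · 9/4, which tends to 9/16 as n → ∞.
Thus R = 1/(9/16) = 16/9.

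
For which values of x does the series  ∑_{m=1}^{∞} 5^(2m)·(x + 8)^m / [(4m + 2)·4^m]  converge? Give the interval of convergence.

By the ratio test, |a_{m+1}/a_m| = [(4m + 2)/(4(m+1) + 2)] · 25/4 → 25/4.
Hence the series converges for |x + 8| < 1/(25/4) = 4/25, so the radius of convergence is 4/25.
Check x = -196/25: the terms are asymptotic to a nonzero constant times 1/m, so the series diverges by limit comparison with Σ 1/m.
Endpoint x = -204/25: an alternating series whose terms decrease to 0 in absolute value, so it converges by the Leibniz criterion.

[-204/25, -196/25)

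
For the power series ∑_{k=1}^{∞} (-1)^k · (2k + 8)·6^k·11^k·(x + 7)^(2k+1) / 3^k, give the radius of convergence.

R = √22/22

By the ratio test, |a_{k+1}/a_k| = [(2(k+1) + 8)/(2k + 8)] · 6·11/3 → 22.
Since the exponent of (x + 7) increases by 2 each term, convergence requires |x + 7|² < 1/22, hence R = √22/22.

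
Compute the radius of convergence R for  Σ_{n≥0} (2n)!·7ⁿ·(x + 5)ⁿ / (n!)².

Ratio test: |a_{n+1}/a_n| = (2n+1)·(2n+2)/(n+1)² · 7 → 28 as n → ∞.
Hence the series converges for |x + 5| < 1/(28) = 1/28, so the radius of convergence is 1/28.

R = 1/28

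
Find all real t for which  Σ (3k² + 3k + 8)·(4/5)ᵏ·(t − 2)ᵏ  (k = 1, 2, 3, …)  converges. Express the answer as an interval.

By the ratio test, |a_{k+1}/a_k| = [(3(k+1)² + 3(k+1) + 8)/(3k² + 3k + 8)] · 4/5 → 4/5.
Thus R = 1/(4/5) = 5/4.
Endpoint t = 13/4: the terms have absolute value of order k², which does not tend to 0, so the series diverges by the divergence test.
When t = 3/4, the terms have absolute value of order k², which does not tend to 0, so the series diverges by the divergence test.

(3/4, 13/4)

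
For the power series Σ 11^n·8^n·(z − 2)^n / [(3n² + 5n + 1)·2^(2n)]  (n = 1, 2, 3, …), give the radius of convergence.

R = 1/22

Apply the ratio test: |a_{n+1}| / |a_n| = [(3n² + 5n + 1)/(3(n+1)² + 5(n+1) + 1)] · 11·8/4, which tends to 22 as n → ∞.
Convergence for |z − 2| · 22 < 1, i.e. |z − 2| < 1/22. So R = 1/22.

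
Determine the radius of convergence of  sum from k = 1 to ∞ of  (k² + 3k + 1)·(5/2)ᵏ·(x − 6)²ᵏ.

R = √10/5

The ratio of consecutive coefficients is [((k+1)² + 3(k+1) + 1)/(k² + 3k + 1)] · 5/2 → 5/2.
Writing y = (x − 6)², the series in y has radius 2/5, so |x − 6| < √(2/5) and R = √10/5.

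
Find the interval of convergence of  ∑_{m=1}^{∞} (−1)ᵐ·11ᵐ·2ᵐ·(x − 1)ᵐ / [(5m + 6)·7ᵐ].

Ratio test: |a_{m+1}/a_m| = [(5m + 6)/(5(m+1) + 6)] · 11·2/7 → 22/7 as m → ∞.
Convergence for |x − 1| · 22/7 < 1, i.e. |x − 1| < 7/22. So R = 7/22.
Check x = 29/22: convergence follows from the alternating series test (terms decrease monotonically to 0).
Endpoint x = 15/22: comparison with the harmonic series Σ 1/m shows the series diverges.

(15/22, 29/22]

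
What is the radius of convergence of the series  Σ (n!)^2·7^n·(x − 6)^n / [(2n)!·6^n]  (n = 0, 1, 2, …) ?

R = 24/7

The ratio of consecutive coefficients is (n+1)²/[(2n+1)·(2n+2)] · 7/6 → 7/24.
Thus R = 1/(7/24) = 24/7.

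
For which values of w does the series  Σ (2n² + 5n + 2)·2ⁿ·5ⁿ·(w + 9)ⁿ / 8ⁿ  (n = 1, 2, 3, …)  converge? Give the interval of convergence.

(-49/5, -41/5)

Ratio test: |a_{n+1}/a_n| = [(2(n+1)² + 5(n+1) + 2)/(2n² + 5n + 2)] · 2·5/8 → 5/4 as n → ∞.
Thus R = 1/(5/4) = 4/5.
Check w = -41/5: the terms do not tend to 0, so the series diverges.
When w = -49/5, the n-th term does not approach 0; divergence by the term test.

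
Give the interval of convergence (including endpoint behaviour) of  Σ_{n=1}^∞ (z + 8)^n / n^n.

By the Cauchy root test, |a_n|^(1/n) = 1/n → 0.
Since the n-th root of |a_n| tends to 0, the series converges for all real z; R = ∞.

(−∞, ∞)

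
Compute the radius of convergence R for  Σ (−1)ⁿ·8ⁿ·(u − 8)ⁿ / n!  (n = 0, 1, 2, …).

R = ∞

By the ratio test, |a_{n+1}/a_n| = 8 · 1/(n+1) → 0.
Since the limit is 0 < 1 for every u, the series converges on all of ℝ and R = ∞.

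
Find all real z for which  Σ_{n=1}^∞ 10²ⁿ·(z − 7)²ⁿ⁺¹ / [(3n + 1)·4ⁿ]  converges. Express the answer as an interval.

The ratio of consecutive coefficients is [(3n + 1)/(3(n+1) + 1)] · 100/4 → 25.
Writing y = (z − 7)², the series in y has radius 1/25, so |z − 7| < √(1/25) = 1/5 and R = 1/5.
At z = 36/5: the terms are asymptotic to a nonzero constant times 1/n, so the series diverges by limit comparison with Σ 1/n.
At z = 34/5: comparison with the harmonic series Σ 1/n shows the series diverges.

(34/5, 36/5)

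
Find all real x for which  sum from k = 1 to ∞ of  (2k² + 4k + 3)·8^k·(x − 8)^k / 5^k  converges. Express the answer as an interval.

(59/8, 69/8)

The ratio of consecutive coefficients is [(2(k+1)² + 4(k+1) + 3)/(2k² + 4k + 3)] · 8/5 → 8/5.
Hence the series converges for |x − 8| < 1/(8/5) = 5/8, so the radius of convergence is 5/8.
Endpoint x = 69/8: the terms do not tend to 0, so the series diverges.
Check x = 59/8: the k-th term does not approach 0; divergence by the term test.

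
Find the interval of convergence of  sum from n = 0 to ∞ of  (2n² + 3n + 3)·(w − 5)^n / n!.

(−∞, ∞)

Apply the ratio test: |a_{n+1}| / |a_n| = (2(n+1)² + 3(n+1) + 3)/(2n² + 3n + 3) · 1/(n+1), which tends to 0 as n → ∞.
Since the limit is 0 < 1 for every w, the series converges on all of ℝ and R = ∞.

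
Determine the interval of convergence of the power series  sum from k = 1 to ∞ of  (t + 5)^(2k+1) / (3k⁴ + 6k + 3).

[-6, -4]

Ratio test: |a_{k+1}/a_k| = (3k⁴ + 6k + 3)/(3(k+1)⁴ + 6(k+1) + 3) → 1 as k → ∞.
Writing y = (t + 5)², the series in y has radius 1, so |t + 5| < √(1) = 1 and R = 1.
When t = -4, the terms are on the order of 1/k⁴, so the series converges absolutely by comparison with the p-series (p = 4 > 1).
Endpoint t = -6: the series is dominated by a constant times Σ 1/k⁴, which converges (p = 4 > 1).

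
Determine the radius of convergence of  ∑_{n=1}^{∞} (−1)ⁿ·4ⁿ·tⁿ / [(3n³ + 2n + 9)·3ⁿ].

R = 3/4

By the ratio test, |a_{n+1}/a_n| = [(3n³ + 2n + 9)/(3(n+1)³ + 2(n+1) + 9)] · 4/3 → 4/3.
Convergence for |t| · 4/3 < 1, i.e. |t| < 3/4. So R = 3/4.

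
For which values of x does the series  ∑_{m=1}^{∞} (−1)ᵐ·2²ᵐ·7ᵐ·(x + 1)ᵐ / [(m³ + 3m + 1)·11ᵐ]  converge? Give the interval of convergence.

The ratio of consecutive coefficients is [(m³ + 3m + 1)/((m+1)³ + 3(m+1) + 1)] · 4·7/11 → 28/11.
The series converges when 28/11 · |x + 1| < 1, giving R = 11/28.
Endpoint x = -17/28: absolute convergence follows by limit comparison with Σ 1/m³.
Endpoint x = -39/28: the terms are on the order of 1/m³, so the series converges absolutely by comparison with the p-series (p = 3 > 1).

[-39/28, -17/28]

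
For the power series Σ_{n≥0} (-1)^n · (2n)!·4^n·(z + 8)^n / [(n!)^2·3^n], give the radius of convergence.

Apply the ratio test: |a_{n+1}| / |a_n| = (2n+1)·(2n+2)/(n+1)² · 4/3, which tends to 16/3 as n → ∞.
The series converges when 16/3 · |z + 8| < 1, giving R = 3/16.

R = 3/16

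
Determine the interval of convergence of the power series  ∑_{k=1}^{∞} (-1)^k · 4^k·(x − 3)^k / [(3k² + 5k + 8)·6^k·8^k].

Apply the ratio test: |a_{k+1}| / |a_k| = [(3k² + 5k + 8)/(3(k+1)² + 5(k+1) + 8)] · 4/(6·8), which tends to 1/12 as k → ∞.
Hence the series converges for |x − 3| < 1/(1/12) = 12, so the radius of convergence is 12.
When x = 15, the series is dominated by a constant times Σ 1/k², which converges (p = 2 > 1).
At x = -9: the terms are on the order of 1/k², so the series converges absolutely by comparison with the p-series (p = 2 > 1).

[-9, 15]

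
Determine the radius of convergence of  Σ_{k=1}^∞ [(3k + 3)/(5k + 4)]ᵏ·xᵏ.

R = 5/3

Root test: |a_k|^(1/k) = (3k + 3)/(5k + 4) → 3/5.
Convergence for |x| · 3/5 < 1, i.e. |x| < 5/3. So R = 5/3.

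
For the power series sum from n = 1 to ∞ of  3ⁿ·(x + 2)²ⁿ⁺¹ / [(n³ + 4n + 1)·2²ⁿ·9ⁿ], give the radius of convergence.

R = 2√3

The ratio of consecutive coefficients is [(n³ + 4n + 1)/((n+1)³ + 4(n+1) + 1)] · 3/(4·9) → 1/12.
Successive powers of (x + 2) differ by 2, so the series converges when |x + 2|² · 1/12 < 1, i.e. |x + 2| < √(12). So R = 2√3.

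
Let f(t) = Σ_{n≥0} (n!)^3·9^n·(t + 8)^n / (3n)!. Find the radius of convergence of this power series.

R = 3

Ratio test: |a_{n+1}/a_n| = (n+1)³/[(3n+1)·(3n+2)·(3n+3)] · 9 → 1/3 as n → ∞.
Convergence for |t + 8| · 1/3 < 1, i.e. |t + 8| < 3. So R = 3.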